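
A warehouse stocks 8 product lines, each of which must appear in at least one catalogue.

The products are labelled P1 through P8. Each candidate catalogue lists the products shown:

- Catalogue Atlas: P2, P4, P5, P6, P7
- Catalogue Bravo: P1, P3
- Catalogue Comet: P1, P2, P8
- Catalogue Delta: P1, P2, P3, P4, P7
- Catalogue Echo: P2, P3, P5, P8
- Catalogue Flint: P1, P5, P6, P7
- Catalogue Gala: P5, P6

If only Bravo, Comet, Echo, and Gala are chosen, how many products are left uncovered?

2

Union of Bravo, Comet, Echo, Gala = {P1, P2, P3, P5, P6, P8}.
Not covered: P4, P7 — 2 products.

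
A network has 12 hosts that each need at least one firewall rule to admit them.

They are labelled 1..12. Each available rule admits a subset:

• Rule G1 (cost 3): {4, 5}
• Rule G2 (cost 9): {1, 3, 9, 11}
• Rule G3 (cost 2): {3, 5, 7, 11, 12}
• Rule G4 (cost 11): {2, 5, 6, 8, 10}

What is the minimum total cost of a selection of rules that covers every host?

G1, G2, G3, G4 together cover every host (G1 ∪ G2 ∪ G3 ∪ G4 = {1, 2, 3, 4, 5, 6, 7, 8, 9, 10, 11, 12}); total cost 3 + 9 + 2 + 11 = 25.
No covering selection has total cost below 25.

25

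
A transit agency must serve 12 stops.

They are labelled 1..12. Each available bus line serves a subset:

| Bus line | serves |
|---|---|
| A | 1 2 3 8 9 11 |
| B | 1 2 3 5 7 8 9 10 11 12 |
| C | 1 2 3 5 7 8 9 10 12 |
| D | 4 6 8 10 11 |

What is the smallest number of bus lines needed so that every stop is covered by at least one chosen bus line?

Take {C, D}. Their union is {1, 2, 3, 4, 5, 6, 7, 8, 9, 10, 11, 12}, which is all 12 stops.
No single bus line has all 12 stops (the largest, B, has 10), so 2 is optimal.

2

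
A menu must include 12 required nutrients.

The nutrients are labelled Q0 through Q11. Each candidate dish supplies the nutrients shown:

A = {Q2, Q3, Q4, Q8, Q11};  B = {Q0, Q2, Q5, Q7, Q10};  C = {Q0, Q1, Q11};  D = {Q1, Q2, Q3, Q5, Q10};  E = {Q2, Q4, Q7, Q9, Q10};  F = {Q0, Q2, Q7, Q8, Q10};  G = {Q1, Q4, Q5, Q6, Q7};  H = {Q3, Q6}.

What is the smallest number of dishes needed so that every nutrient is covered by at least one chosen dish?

A and C and E and G together: A ∪ C ∪ E ∪ G = {Q0, Q1, Q2, Q3, Q4, Q5, Q6, Q7, Q8, Q9, Q10, Q11} — every nutrient is covered.
Only E contains Q9, so E is forced; the remaining 7 nutrients need at least 3 more dishes (each remaining dish adds at most 3) — so at least 4 dishes are needed, and 4 is optimal.

4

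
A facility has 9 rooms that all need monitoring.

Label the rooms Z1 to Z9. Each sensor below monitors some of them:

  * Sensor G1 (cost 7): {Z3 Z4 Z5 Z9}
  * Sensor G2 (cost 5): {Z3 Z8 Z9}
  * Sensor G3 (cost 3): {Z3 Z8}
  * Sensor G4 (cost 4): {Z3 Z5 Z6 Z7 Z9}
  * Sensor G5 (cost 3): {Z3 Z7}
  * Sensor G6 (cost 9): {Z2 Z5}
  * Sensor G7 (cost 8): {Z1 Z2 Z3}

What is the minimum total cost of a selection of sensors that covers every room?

G1, G3, G4, G7 together cover every room (G1 ∪ G3 ∪ G4 ∪ G7 = {Z1, Z2, Z3, Z4, Z5, Z6, Z7, Z8, Z9}); total cost 7 + 3 + 4 + 8 = 22.
No covering selection has total cost below 22.

22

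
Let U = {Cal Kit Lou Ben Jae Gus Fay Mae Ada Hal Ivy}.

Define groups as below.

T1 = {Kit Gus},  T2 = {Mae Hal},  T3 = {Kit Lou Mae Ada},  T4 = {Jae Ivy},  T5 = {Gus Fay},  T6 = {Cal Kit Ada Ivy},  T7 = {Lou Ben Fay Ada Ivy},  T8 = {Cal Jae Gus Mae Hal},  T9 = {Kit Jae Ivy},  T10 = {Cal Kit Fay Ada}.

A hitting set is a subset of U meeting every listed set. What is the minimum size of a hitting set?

4

The 4 points {Gus, Mae, Ada, Ivy} hit every group.
No choice of 3 points meets every group, so 4 is the minimum.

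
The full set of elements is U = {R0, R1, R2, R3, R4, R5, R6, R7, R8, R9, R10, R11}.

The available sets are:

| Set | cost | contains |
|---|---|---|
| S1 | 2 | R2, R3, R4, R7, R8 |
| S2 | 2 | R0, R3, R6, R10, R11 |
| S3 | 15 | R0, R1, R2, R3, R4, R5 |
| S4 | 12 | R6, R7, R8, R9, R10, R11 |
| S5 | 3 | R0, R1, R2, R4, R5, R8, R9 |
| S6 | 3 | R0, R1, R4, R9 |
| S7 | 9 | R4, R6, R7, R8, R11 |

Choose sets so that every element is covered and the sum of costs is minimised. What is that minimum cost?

S1, S2, S5 together cover every element (S1 ∪ S2 ∪ S5 = {R0, R1, R2, R3, R4, R5, R6, R7, R8, R9, R10, R11}); total cost 2 + 2 + 3 = 7.
No covering selection has total cost below 7.

7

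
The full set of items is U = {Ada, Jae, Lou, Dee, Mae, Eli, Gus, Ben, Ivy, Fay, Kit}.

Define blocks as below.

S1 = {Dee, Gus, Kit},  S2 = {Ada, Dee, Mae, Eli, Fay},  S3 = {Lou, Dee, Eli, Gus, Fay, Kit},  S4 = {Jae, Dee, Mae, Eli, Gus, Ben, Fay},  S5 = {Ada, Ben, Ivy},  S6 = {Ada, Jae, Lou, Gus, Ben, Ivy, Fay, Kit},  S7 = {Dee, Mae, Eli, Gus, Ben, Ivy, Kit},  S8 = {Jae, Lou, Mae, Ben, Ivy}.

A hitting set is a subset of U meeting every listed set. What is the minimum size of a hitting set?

2

The 2 items {Dee, Ben} hit every block.
The blocks S1, S5 are pairwise disjoint, so any hitting set needs a separate item for each — at least 2. Hence 2 is optimal.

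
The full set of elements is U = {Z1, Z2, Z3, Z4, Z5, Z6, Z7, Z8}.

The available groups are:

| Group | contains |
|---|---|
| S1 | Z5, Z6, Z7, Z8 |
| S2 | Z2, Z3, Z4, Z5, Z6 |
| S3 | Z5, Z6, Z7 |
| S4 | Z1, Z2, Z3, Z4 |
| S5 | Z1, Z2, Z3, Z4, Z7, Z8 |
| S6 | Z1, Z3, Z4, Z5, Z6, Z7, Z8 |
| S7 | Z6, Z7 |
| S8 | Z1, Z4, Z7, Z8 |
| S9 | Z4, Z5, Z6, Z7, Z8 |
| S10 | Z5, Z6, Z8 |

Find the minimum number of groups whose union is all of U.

S5 and S6 together: S5 ∪ S6 = {Z1, Z2, Z3, Z4, Z5, Z6, Z7, Z8} — every element is covered.
No single group has all 8 elements (the largest, S6, has 7), so 2 is optimal.

2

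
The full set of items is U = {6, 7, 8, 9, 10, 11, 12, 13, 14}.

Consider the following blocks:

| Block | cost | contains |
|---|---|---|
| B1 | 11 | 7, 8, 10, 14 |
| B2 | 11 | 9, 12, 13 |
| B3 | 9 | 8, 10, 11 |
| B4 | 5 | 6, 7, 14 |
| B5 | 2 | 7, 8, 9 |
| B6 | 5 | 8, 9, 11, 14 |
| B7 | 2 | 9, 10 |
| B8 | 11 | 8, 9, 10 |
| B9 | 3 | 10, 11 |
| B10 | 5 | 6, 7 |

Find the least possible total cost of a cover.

21

B2, B4, B5, B9 together cover every item (B2 ∪ B4 ∪ B5 ∪ B9 = {6, 7, 8, 9, 10, 11, 12, 13, 14}); total cost 11 + 5 + 2 + 3 = 21.
No covering selection has total cost below 21.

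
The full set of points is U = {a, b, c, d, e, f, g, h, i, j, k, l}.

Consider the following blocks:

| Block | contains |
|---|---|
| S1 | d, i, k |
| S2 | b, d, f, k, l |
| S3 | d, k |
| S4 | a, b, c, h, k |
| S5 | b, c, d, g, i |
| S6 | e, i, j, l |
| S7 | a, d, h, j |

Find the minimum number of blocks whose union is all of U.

4

S2, S5, S6, and S7 cover everything between them: the union {a, b, c, d, e, f, g, h, i, j, k, l} is all of U.
Only S2 contains f, so S2 is forced; the remaining 7 points need at least 3 more blocks (each remaining block adds at most 3) — so at least 4 blocks are needed, and 4 is optimal.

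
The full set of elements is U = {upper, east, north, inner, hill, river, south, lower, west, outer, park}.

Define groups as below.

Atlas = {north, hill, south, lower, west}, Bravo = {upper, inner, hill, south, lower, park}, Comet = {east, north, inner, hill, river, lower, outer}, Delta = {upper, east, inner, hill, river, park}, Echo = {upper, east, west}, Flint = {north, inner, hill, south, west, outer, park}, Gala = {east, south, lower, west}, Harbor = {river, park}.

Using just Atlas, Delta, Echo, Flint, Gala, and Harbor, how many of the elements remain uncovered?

Union of Atlas, Delta, Echo, Flint, Gala, Harbor = {upper, east, north, inner, hill, river, south, lower, west, outer, park} — that's every element, so 0 are uncovered.

0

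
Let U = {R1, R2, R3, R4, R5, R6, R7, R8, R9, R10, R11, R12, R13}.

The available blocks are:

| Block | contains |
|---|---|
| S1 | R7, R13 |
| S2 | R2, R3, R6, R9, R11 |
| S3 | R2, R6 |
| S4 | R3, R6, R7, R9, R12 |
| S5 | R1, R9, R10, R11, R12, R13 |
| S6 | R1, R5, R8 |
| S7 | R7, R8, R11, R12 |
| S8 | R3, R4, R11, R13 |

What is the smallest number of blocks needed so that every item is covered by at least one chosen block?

5

S1, S2, S5, S6, and S8 cover everything between them: the union {R1, R2, R3, R4, R5, R6, R7, R8, R9, R10, R11, R12, R13} is all of U.
No 4 of the 8 blocks cover everything (all 70 combinations miss at least one item), so 5 is optimal.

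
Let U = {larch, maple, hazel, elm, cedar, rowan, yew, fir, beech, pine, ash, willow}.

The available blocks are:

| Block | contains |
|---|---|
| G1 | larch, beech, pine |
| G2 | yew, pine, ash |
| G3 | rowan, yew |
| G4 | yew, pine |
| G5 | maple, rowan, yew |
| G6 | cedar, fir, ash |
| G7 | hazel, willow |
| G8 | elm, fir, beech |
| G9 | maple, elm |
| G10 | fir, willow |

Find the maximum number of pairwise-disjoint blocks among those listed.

5

G1, G3, G6, G7, G9 are pairwise disjoint (G1={larch,beech,pine}; G3={rowan,yew}; G6={cedar,fir,ash}; G7={hazel,willow}; G9={maple,elm}).
Every remaining block overlaps one of these, and no 6 of the listed blocks are pairwise disjoint, so 5 is the maximum.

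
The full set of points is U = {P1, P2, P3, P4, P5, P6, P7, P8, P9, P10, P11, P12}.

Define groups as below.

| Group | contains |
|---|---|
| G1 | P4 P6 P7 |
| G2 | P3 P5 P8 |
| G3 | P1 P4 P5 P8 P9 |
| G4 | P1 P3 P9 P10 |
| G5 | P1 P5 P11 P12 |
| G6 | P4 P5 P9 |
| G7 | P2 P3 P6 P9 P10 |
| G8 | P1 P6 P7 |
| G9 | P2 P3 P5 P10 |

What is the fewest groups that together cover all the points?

Take {G3, G5, G7, G8}. Their union is {P1, P2, P3, P4, P5, P6, P7, P8, P9, P10, P11, P12}, which is all 12 points.
No 3 of the 9 groups cover everything (all 84 combinations miss at least one point), so 4 is optimal.

4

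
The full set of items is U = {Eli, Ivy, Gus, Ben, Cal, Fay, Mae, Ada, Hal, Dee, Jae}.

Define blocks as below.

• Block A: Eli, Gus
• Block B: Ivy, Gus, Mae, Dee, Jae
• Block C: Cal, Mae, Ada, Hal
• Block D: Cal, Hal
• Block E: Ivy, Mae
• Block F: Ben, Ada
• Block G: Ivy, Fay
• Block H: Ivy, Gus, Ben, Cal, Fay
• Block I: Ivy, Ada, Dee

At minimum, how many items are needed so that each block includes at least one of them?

Take T = {Eli, Ivy, Cal, Ada}. Each listed block contains at least one of these, so T is a hitting set of size 4.
The blocks A, D, F, G are pairwise disjoint, so any hitting set needs a separate item for each — at least 4. Hence 4 is optimal.

4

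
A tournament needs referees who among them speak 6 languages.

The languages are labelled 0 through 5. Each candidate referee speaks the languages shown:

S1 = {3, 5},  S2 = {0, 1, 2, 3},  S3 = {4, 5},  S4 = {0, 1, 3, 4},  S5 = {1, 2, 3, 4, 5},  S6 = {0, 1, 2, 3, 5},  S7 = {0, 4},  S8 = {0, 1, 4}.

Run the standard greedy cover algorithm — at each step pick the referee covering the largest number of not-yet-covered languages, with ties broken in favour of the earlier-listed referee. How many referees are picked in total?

2

Greedy: pick S5 (covers 5 new) → pick S2 (covers 1 new). Total picks: 2.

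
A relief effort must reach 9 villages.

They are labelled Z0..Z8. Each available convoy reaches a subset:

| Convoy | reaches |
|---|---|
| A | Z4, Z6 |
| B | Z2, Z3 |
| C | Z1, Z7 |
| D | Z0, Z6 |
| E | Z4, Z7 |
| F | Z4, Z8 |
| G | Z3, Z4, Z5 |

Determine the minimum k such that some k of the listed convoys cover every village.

5

B and C and D and F and G together: B ∪ C ∪ D ∪ F ∪ G = {Z0, Z1, Z2, Z3, Z4, Z5, Z6, Z7, Z8} — every village is covered.
Only B contains Z2, so B is forced; the remaining 7 villages need at least 4 more convoys (each remaining convoy adds at most 2) — so at least 5 convoys are needed, and 5 is optimal.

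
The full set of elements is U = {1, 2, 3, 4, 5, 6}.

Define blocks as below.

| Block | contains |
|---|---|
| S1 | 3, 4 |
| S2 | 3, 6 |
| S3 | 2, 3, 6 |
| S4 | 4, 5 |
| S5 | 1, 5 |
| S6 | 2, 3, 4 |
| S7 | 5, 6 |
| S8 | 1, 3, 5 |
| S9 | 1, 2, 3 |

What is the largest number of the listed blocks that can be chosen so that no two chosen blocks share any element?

S1, S7 are pairwise disjoint (S1={3,4}; S7={5,6}).
Every remaining block overlaps one of these, and no 3 of the listed blocks are pairwise disjoint, so 2 is the maximum.

2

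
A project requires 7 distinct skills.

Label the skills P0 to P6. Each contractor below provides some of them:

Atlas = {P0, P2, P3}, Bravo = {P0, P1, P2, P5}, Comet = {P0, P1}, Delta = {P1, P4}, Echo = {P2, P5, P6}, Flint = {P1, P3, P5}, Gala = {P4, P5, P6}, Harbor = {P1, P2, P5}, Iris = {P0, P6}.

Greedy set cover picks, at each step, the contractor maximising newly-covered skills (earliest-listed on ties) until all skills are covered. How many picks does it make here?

Greedy: pick Bravo (covers 4 new) → pick Gala (covers 2 new) → pick Atlas (covers 1 new). Total picks: 3.

3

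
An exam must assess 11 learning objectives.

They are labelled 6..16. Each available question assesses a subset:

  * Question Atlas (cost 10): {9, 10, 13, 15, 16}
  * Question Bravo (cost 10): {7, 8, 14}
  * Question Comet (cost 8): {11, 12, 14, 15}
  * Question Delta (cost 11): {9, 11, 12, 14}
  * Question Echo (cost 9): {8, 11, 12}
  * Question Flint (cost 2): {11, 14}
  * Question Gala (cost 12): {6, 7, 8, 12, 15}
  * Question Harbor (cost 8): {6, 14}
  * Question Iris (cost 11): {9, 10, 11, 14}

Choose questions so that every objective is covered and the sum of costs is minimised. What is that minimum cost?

Atlas, Flint, Gala together cover every objective (Atlas ∪ Flint ∪ Gala = {6, 7, 8, 9, 10, 11, 12, 13, 14, 15, 16}); total cost 10 + 2 + 12 = 24.
No covering selection has total cost below 24.

24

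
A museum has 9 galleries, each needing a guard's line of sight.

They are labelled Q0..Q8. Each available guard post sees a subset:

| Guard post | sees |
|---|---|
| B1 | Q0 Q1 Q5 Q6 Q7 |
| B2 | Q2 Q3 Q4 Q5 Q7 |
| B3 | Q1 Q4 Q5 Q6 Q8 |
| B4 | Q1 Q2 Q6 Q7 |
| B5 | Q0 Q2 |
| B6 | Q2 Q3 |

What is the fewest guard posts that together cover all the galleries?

3

Take {B1, B3, B6}. Their union is {Q0, Q1, Q2, Q3, Q4, Q5, Q6, Q7, Q8}, which is all 9 galleries.
Only B3 contains Q8, so B3 is forced; the remaining 4 galleries need at least 2 more guard posts (each remaining guard post adds at most 3) — so at least 3 guard posts are needed, and 3 is optimal.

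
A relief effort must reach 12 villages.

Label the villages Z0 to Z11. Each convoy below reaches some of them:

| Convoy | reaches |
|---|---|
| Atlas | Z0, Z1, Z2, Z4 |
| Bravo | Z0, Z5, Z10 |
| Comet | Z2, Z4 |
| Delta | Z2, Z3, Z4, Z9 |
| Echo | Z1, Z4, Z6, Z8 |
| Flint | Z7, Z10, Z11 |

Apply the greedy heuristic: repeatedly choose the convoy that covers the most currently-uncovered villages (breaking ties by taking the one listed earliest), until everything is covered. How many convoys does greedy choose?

Greedy: pick Atlas (covers 4 new) → pick Flint (covers 3 new) → pick Delta (covers 2 new) → pick Echo (covers 2 new) → pick Bravo (covers 1 new). Total picks: 5.
(The true minimum cover uses only 4 convoys, so greedy is not optimal here.)

5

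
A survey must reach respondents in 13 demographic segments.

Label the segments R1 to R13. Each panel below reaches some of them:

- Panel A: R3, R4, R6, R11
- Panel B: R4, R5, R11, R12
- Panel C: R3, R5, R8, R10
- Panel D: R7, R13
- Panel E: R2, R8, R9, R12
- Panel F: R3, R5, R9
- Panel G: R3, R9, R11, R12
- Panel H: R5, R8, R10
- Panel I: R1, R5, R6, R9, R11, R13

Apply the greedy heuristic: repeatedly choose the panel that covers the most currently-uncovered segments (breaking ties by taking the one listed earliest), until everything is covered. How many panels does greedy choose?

5

Greedy: pick I (covers 6 new) → pick C (covers 3 new) → pick B (covers 2 new) → pick D (covers 1 new) → pick E (covers 1 new). Total picks: 5.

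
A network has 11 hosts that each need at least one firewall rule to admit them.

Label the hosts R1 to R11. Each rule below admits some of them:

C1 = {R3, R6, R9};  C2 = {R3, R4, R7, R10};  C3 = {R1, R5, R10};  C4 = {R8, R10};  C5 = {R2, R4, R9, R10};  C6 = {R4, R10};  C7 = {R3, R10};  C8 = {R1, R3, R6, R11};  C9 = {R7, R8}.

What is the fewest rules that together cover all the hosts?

4

C3 and C5 and C8 and C9 together: C3 ∪ C5 ∪ C8 ∪ C9 = {R1, R2, R3, R4, R5, R6, R7, R8, R9, R10, R11} — every host is covered.
Only C3 contains R5, so C3 is forced; the remaining 8 hosts need at least 3 more rules (each remaining rule adds at most 3) — so at least 4 rules are needed, and 4 is optimal.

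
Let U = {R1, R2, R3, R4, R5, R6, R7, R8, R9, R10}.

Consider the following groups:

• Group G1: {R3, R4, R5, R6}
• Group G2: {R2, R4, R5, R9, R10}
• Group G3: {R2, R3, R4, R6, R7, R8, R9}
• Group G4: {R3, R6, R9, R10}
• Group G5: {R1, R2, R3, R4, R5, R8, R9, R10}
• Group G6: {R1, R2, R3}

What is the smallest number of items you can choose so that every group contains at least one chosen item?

2

H = {R3, R10} meets every group (each contains at least one member of H), and |H| = 2.
No single item lies in every group, so at least 2 are needed and 2 is optimal.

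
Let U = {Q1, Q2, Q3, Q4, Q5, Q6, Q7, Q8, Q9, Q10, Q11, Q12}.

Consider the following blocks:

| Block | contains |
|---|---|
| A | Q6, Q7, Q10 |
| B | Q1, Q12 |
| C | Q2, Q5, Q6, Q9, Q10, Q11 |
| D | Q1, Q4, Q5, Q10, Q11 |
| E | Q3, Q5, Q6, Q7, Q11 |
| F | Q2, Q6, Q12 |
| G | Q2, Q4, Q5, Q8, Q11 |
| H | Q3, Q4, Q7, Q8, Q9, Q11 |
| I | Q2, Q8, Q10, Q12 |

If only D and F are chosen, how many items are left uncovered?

Union of D, F = {Q1, Q2, Q4, Q5, Q6, Q10, Q11, Q12}.
Not covered: Q3, Q7, Q8, Q9 — 4 items.

4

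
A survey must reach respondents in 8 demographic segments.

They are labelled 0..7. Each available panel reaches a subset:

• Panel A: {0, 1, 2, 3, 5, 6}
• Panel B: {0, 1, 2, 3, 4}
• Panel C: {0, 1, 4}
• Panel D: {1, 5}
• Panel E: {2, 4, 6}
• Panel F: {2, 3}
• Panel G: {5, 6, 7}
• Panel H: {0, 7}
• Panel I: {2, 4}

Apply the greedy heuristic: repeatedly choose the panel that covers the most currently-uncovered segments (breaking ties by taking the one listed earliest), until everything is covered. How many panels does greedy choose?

3

Greedy: pick A (covers 6 new) → pick B (covers 1 new) → pick G (covers 1 new). Total picks: 3.
(The true minimum cover uses only 2 panels, so greedy is not optimal here.)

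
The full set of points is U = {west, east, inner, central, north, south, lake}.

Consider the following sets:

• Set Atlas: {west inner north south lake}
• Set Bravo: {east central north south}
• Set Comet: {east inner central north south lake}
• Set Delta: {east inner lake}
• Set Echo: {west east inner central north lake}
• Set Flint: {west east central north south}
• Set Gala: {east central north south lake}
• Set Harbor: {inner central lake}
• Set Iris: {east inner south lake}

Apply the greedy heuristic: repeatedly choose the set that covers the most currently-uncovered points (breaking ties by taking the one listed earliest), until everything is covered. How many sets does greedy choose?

Greedy: pick Comet (covers 6 new) → pick Atlas (covers 1 new). Total picks: 2.

2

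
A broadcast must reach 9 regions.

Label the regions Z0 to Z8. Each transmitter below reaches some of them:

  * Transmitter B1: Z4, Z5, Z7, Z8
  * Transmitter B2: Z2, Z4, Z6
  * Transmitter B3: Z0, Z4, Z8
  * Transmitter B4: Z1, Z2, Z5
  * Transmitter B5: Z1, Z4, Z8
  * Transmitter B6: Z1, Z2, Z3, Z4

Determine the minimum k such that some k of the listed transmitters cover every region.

4

Take {B1, B2, B3, B6}. Their union is {Z0, Z1, Z2, Z3, Z4, Z5, Z6, Z7, Z8}, which is all 9 regions.
No 3 of the 6 transmitters cover everything (all 20 combinations miss at least one region), so 4 is optimal.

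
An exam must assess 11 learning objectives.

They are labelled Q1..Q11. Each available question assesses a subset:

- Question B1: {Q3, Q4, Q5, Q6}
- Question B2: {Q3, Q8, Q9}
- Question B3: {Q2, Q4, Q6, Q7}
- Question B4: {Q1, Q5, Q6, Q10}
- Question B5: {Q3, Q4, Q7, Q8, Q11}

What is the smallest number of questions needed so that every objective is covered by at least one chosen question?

4

B2 and B3 and B4 and B5 together: B2 ∪ B3 ∪ B4 ∪ B5 = {Q1, Q2, Q3, Q4, Q5, Q6, Q7, Q8, Q9, Q10, Q11} — every objective is covered.
Only B3 contains Q2, so B3 is forced; the remaining 7 objectives need at least 3 more questions (each remaining question adds at most 3) — so at least 4 questions are needed, and 4 is optimal.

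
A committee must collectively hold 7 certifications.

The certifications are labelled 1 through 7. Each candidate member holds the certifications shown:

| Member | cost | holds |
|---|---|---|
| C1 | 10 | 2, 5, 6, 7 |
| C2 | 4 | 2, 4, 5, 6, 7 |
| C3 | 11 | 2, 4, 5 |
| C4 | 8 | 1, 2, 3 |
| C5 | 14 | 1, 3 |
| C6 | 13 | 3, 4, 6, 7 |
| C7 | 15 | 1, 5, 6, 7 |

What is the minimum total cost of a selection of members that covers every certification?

C2, C4 together cover every certification (C2 ∪ C4 = {1, 2, 3, 4, 5, 6, 7}); total cost 4 + 8 = 12.
No covering selection has total cost below 12.

12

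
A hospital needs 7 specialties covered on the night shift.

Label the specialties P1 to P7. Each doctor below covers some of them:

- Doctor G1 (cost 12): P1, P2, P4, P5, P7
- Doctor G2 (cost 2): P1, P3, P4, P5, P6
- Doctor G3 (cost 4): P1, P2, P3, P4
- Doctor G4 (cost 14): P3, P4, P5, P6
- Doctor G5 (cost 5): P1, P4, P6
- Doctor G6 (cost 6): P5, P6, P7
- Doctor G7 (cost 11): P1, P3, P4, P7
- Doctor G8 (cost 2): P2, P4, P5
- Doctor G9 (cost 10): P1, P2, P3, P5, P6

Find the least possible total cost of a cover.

10

G2, G6, G8 together cover every specialty (G2 ∪ G6 ∪ G8 = {P1, P2, P3, P4, P5, P6, P7}); total cost 2 + 6 + 2 = 10.
No covering selection has total cost below 10.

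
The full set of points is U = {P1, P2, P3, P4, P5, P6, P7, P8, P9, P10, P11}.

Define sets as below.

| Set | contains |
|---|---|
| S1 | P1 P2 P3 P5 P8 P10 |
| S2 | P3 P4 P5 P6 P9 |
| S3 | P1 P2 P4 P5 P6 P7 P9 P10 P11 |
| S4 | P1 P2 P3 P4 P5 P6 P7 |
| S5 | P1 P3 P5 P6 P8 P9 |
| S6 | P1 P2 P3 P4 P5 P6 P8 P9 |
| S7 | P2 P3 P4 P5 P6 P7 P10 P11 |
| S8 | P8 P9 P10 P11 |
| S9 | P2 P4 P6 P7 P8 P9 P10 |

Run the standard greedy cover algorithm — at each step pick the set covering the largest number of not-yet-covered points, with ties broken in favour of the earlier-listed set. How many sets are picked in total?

Greedy: pick S3 (covers 9 new) → pick S1 (covers 2 new). Total picks: 2.

2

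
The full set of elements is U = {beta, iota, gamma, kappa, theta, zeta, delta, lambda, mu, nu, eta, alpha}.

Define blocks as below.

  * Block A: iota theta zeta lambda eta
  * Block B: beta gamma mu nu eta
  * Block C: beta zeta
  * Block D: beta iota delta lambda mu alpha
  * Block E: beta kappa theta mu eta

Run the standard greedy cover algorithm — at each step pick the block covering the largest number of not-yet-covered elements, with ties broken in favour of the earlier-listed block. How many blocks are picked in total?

4

Greedy: pick D (covers 6 new) → pick A (covers 3 new) → pick B (covers 2 new) → pick E (covers 1 new). Total picks: 4.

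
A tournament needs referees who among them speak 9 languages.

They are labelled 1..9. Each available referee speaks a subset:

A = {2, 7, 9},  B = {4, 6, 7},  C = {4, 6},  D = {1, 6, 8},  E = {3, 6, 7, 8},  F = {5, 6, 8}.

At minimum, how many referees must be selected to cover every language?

5

Take {A, C, D, E, F}. Their union is {1, 2, 3, 4, 5, 6, 7, 8, 9}, which is all 9 languages.
No 4 of the 6 referees cover everything (all 15 combinations miss at least one language), so 5 is optimal.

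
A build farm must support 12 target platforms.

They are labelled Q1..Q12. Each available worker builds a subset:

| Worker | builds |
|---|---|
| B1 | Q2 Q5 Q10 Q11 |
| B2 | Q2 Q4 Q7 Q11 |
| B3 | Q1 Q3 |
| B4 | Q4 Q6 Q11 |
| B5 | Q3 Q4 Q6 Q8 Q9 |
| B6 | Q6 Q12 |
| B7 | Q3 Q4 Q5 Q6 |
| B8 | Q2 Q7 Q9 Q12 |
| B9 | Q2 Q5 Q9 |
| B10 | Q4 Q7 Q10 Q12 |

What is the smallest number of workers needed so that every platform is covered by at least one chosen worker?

4

Take {B1, B3, B5, B8}. Their union is {Q1, Q2, Q3, Q4, Q5, Q6, Q7, Q8, Q9, Q10, Q11, Q12}, which is all 12 platforms.
Only B3 contains Q1, so B3 is forced; the remaining 10 platforms need at least 3 more workers (each remaining worker adds at most 4) — so at least 4 workers are needed, and 4 is optimal.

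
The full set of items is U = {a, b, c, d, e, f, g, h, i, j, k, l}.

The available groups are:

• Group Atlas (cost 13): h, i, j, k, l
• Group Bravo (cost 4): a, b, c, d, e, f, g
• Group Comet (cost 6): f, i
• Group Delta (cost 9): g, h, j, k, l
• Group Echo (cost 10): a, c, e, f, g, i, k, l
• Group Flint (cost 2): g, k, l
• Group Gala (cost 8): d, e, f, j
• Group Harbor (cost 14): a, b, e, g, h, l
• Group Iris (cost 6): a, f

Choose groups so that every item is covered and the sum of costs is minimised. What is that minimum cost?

Atlas, Bravo together cover every item (Atlas ∪ Bravo = {a, b, c, d, e, f, g, h, i, j, k, l}); total cost 13 + 4 = 17.
The greedy pick Bravo, Flint, Atlas costs 19; no covering selection beats 17.

17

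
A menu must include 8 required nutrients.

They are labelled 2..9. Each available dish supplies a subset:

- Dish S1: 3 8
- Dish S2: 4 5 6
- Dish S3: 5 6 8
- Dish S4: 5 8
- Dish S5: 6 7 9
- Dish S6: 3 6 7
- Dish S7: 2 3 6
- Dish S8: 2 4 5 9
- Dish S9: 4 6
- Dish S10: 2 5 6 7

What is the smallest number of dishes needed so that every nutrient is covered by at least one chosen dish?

3

S1 and S6 and S8 together: S1 ∪ S6 ∪ S8 = {2, 3, 4, 5, 6, 7, 8, 9} — every nutrient is covered.
No 2 of the 10 dishes cover everything (all 45 combinations miss at least one nutrient), so 3 is optimal.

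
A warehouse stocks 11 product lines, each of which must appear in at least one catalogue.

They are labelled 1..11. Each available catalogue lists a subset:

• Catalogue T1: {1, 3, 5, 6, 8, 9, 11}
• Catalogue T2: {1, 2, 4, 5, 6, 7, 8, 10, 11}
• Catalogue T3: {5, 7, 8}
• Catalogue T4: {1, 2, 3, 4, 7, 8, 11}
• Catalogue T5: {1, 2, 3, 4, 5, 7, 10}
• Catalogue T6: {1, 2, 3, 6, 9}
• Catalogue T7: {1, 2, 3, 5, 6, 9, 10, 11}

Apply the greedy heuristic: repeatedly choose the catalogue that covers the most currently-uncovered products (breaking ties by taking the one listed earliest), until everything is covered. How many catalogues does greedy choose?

Greedy: pick T2 (covers 9 new) → pick T1 (covers 2 new). Total picks: 2.

2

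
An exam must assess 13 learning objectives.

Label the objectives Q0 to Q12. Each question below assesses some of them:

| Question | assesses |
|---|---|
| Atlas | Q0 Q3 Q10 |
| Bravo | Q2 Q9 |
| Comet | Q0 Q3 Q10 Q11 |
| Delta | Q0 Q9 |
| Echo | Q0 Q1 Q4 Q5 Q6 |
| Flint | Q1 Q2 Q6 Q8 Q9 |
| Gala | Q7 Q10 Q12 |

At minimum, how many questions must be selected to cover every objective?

Comet and Echo and Flint and Gala together: Comet ∪ Echo ∪ Flint ∪ Gala = {Q0, Q1, Q2, Q3, Q4, Q5, Q6, Q7, Q8, Q9, Q10, Q11, Q12} — every objective is covered.
Only Echo contains Q4, so Echo is forced; the remaining 8 objectives need at least 3 more questions (each remaining question adds at most 3) — so at least 4 questions are needed, and 4 is optimal.

4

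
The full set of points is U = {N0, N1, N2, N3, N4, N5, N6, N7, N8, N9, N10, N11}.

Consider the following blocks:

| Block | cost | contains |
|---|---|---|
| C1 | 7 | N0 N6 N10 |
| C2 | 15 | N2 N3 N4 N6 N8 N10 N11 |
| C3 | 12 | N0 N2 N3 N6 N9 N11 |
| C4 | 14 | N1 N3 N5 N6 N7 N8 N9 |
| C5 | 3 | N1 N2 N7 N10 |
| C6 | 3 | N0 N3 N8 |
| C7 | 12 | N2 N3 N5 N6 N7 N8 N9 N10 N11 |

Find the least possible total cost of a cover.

C2, C4, C6 together cover every point (C2 ∪ C4 ∪ C6 = {N0, N1, N2, N3, N4, N5, N6, N7, N8, N9, N10, N11}); total cost 15 + 14 + 3 = 32.
The greedy pick C5, C6, C7, C2 costs 33; no covering selection beats 32.

32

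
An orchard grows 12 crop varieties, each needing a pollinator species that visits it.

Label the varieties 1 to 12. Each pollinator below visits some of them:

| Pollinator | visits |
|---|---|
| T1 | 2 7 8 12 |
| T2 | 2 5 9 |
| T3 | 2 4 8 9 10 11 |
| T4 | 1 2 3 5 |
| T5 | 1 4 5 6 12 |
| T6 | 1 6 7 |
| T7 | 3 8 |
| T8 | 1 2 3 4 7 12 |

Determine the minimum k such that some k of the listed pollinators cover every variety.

3

T3 and T5 and T8 together: T3 ∪ T5 ∪ T8 = {1, 2, 3, 4, 5, 6, 7, 8, 9, 10, 11, 12} — every variety is covered.
Only T3 contains 10, so T3 is forced; the remaining 6 varieties need at least 2 more pollinators (each remaining pollinator adds at most 4) — so at least 3 pollinators are needed, and 3 is optimal.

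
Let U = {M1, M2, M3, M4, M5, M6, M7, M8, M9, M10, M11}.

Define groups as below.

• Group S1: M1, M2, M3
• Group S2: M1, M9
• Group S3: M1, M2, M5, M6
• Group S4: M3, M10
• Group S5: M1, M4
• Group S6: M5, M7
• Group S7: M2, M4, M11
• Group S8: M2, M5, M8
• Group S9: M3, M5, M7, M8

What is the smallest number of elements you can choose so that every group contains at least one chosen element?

The 4 elements {M1, M2, M5, M10} hit every group.
The groups S2, S4, S6, S7 are pairwise disjoint, so any hitting set needs a separate element for each — at least 4. Hence 4 is optimal.

4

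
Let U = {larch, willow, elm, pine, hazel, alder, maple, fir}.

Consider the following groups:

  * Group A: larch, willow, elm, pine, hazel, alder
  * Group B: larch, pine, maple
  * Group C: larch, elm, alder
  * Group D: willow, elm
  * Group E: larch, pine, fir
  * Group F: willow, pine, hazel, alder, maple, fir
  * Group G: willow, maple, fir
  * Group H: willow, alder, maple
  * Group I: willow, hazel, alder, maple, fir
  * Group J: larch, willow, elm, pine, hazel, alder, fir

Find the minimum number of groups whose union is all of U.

2

G and J cover everything between them: the union {larch, willow, elm, pine, hazel, alder, maple, fir} is all of U.
No single group has all 8 elements (the largest, J, has 7), so 2 is optimal.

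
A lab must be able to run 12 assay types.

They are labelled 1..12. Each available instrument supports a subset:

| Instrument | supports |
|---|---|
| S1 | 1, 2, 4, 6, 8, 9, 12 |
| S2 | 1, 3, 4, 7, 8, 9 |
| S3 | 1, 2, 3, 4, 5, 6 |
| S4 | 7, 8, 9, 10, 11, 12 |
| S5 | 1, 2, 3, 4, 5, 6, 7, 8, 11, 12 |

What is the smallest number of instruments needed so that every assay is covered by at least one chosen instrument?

Take {S3, S4}. Their union is {1, 2, 3, 4, 5, 6, 7, 8, 9, 10, 11, 12}, which is all 12 assays.
No single instrument has all 12 assays (the largest, S5, has 10), so 2 is optimal.

2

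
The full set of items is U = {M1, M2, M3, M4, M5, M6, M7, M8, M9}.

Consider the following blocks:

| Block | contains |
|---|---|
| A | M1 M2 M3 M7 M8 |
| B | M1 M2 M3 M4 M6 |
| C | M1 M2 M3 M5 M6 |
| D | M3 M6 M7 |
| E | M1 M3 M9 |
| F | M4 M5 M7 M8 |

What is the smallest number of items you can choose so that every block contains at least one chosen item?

H = {M3, M5} meets every block (each contains at least one member of H), and |H| = 2.
The blocks E, F are pairwise disjoint, so any hitting set needs a separate item for each — at least 2. Hence 2 is optimal.

2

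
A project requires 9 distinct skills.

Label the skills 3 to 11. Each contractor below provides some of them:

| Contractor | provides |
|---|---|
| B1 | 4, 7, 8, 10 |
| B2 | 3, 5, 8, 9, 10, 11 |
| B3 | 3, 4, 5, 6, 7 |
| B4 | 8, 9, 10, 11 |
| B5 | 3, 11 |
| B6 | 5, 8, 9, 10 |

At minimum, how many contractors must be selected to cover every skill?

2

B2 and B3 together: B2 ∪ B3 = {3, 4, 5, 6, 7, 8, 9, 10, 11} — every skill is covered.
No single contractor has all 9 skills (the largest, B2, has 6), so 2 is optimal.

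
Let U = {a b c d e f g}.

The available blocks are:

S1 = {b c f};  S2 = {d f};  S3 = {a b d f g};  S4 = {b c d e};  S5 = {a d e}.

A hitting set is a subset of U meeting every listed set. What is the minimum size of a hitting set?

The 2 elements {d, f} hit every block.
The blocks S1, S5 are pairwise disjoint, so any hitting set needs a separate element for each — at least 2. Hence 2 is optimal.

2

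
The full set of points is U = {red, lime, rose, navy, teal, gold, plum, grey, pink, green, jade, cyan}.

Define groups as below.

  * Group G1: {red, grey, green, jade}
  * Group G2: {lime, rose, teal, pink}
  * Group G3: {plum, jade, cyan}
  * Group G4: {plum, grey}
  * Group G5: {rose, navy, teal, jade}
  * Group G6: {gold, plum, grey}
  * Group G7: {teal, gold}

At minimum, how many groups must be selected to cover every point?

Take {G1, G2, G3, G5, G6}. Their union is {red, lime, rose, navy, teal, gold, plum, grey, pink, green, jade, cyan}, which is all 12 points.
No 4 of the 7 groups cover everything (all 35 combinations miss at least one point), so 5 is optimal.

5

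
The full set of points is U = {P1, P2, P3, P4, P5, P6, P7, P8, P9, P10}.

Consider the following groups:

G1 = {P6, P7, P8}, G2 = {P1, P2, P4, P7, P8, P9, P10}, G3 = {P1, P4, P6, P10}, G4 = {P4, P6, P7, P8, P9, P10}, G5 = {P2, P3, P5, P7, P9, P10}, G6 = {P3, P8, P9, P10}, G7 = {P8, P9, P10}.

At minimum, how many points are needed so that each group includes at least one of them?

2

Take H = {P6, P10}. Each listed group contains at least one of these, so H is a hitting set of size 2.
No single point lies in every group, so at least 2 are needed and 2 is optimal.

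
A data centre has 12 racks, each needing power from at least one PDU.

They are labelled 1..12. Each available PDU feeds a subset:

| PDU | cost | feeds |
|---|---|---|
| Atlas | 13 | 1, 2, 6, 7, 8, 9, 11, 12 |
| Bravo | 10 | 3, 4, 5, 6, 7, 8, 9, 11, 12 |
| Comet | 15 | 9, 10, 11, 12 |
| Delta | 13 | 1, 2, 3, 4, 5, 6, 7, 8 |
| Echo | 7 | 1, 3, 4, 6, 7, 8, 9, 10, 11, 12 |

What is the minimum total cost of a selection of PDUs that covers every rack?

20

Delta, Echo together cover every rack (Delta ∪ Echo = {1, 2, 3, 4, 5, 6, 7, 8, 9, 10, 11, 12}); total cost 13 + 7 = 20.
No covering selection has total cost below 20.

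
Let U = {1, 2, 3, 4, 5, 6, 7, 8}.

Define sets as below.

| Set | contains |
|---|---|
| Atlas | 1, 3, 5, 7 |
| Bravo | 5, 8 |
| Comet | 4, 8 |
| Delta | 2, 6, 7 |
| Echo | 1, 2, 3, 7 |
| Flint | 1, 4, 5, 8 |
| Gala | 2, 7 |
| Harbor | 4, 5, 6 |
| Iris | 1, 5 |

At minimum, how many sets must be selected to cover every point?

Bravo and Echo and Harbor together: Bravo ∪ Echo ∪ Harbor = {1, 2, 3, 4, 5, 6, 7, 8} — every point is covered.
No 2 of the 9 sets cover everything (all 36 combinations miss at least one point), so 3 is optimal.

3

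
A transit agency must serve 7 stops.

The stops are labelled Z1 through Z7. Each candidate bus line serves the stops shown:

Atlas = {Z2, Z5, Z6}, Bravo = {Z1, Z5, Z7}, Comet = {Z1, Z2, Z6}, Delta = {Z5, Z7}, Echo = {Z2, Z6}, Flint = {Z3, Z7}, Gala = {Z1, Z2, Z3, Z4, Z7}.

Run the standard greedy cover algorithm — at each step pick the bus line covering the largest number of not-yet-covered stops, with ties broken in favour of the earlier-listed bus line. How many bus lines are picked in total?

Greedy: pick Gala (covers 5 new) → pick Atlas (covers 2 new). Total picks: 2.

2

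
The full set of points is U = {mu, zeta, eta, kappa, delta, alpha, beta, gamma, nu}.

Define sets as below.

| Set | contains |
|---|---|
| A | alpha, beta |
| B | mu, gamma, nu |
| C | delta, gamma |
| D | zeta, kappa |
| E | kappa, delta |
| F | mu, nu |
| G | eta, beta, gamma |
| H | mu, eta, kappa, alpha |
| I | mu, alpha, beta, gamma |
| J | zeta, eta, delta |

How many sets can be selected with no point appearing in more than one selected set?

4

A, C, D, F are pairwise disjoint (A={alpha,beta}; C={delta,gamma}; D={zeta,kappa}; F={mu,nu}).
Every remaining set overlaps one of these, and no 5 of the listed sets are pairwise disjoint, so 4 is the maximum.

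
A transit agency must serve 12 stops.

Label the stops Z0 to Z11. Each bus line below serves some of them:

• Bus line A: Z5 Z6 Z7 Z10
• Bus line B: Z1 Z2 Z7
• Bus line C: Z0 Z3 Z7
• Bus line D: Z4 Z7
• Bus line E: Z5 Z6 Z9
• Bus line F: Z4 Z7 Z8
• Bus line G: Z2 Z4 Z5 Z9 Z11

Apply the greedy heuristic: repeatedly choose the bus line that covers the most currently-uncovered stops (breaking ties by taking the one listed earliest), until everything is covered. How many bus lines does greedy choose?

5

Greedy: pick G (covers 5 new) → pick A (covers 3 new) → pick C (covers 2 new) → pick B (covers 1 new) → pick F (covers 1 new). Total picks: 5.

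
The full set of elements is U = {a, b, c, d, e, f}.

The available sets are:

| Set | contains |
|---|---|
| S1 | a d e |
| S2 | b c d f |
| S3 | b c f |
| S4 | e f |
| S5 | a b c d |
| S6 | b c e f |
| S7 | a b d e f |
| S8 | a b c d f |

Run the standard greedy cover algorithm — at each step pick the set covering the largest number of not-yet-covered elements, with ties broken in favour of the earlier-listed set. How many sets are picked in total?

Greedy: pick S7 (covers 5 new) → pick S2 (covers 1 new). Total picks: 2.

2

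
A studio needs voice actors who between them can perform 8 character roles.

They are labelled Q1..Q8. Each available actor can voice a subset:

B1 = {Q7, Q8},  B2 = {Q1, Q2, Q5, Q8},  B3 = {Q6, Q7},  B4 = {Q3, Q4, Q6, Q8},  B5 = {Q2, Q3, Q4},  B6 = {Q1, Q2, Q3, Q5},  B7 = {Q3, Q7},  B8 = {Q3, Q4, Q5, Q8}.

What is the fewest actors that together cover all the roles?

Take {B3, B6, B8}. Their union is {Q1, Q2, Q3, Q4, Q5, Q6, Q7, Q8}, which is all 8 roles.
No 2 of the 8 actors cover everything (all 28 combinations miss at least one role), so 3 is optimal.

3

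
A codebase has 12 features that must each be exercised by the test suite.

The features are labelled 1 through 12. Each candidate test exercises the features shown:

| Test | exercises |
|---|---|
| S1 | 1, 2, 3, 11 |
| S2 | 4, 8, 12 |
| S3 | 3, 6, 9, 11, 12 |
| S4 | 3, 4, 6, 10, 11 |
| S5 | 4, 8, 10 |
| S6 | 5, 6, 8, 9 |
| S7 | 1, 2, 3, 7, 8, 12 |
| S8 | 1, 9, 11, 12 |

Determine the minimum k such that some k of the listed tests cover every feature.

3

Take {S4, S6, S7}. Their union is {1, 2, 3, 4, 5, 6, 7, 8, 9, 10, 11, 12}, which is all 12 features.
Only S6 contains 5, so S6 is forced; the remaining 8 features need at least 2 more tests (each remaining test adds at most 5) — so at least 3 tests are needed, and 3 is optimal.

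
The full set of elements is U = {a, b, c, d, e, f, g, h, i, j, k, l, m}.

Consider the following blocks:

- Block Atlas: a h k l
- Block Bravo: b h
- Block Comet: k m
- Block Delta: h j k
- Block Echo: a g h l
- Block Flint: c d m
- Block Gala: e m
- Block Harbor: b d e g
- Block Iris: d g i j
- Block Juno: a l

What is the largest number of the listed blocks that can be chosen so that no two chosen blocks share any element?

4

Bravo, Gala, Iris, Juno are pairwise disjoint (Bravo={b,h}; Gala={e,m}; Iris={d,g,i,j}; Juno={a,l}).
Every remaining block overlaps one of these, and no 5 of the listed blocks are pairwise disjoint, so 4 is the maximum.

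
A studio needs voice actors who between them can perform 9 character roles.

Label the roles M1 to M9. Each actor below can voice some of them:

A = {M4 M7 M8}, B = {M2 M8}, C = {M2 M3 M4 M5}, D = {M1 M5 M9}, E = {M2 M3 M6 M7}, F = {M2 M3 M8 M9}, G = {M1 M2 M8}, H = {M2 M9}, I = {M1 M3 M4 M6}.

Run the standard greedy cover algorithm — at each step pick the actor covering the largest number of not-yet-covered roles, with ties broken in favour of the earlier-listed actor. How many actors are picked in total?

4

Greedy: pick C (covers 4 new) → pick A (covers 2 new) → pick D (covers 2 new) → pick E (covers 1 new). Total picks: 4.
(The true minimum cover uses only 3 actors, so greedy is not optimal here.)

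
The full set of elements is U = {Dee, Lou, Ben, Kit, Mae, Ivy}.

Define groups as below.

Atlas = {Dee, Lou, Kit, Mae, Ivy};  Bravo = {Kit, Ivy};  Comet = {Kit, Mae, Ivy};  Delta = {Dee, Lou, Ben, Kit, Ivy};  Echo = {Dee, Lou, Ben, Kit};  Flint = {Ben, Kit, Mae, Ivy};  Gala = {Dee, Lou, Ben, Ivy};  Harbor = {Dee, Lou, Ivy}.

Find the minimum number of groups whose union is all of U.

Comet and Delta together: Comet ∪ Delta = {Dee, Lou, Ben, Kit, Mae, Ivy} — every element is covered.
No single group has all 6 elements (the largest, Atlas, has 5), so 2 is optimal.

2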